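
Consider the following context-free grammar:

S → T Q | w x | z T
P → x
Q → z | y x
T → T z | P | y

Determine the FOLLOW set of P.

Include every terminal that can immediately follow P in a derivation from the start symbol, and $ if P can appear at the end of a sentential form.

We compute FOLLOW(P) using the standard algorithm.
FOLLOW(S) starts with {$}.
FIRST(P) = {x}
FIRST(Q) = {y, z}
FIRST(S) = {w, x, y, z}
FIRST(T) = {x, y}
FOLLOW(P) = {$, y, z}
FOLLOW(Q) = {$}
FOLLOW(S) = {$}
FOLLOW(T) = {$, y, z}
Therefore, FOLLOW(P) = {$, y, z}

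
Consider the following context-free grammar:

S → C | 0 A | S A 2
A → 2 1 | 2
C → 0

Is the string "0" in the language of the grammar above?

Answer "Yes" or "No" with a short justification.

Yes - a valid derivation exists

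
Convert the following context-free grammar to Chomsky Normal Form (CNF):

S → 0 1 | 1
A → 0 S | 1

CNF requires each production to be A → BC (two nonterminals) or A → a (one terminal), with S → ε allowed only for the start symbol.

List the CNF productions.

T0 → 0; T1 → 1; S → 1; A → 1; S → T0 T1; A → T0 S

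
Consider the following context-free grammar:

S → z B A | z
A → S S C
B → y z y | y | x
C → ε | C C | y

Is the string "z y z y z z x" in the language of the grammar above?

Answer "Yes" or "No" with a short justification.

No - no valid derivation exists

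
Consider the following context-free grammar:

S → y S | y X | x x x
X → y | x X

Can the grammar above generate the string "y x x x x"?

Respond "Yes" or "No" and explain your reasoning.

No - no valid derivation exists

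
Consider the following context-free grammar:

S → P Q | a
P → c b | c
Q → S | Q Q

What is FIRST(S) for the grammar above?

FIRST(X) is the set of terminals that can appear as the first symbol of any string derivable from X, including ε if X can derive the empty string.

We compute FIRST(S) using the standard algorithm.
FIRST(P) = {c}
FIRST(Q) = {a, c}
FIRST(S) = {a, c}
Therefore, FIRST(S) = {a, c}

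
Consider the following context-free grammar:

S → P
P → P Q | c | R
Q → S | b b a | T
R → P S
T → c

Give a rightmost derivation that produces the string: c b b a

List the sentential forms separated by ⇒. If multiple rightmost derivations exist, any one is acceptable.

S ⇒ P ⇒ P Q ⇒ P b b a ⇒ c b b a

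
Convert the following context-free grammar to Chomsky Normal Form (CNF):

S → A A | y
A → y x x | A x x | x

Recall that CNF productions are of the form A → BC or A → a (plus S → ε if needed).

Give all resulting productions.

S → y; TY → y; TX → x; A → x; S → A A; A → TY X0; X0 → TX TX; A → A X1; X1 → TX TX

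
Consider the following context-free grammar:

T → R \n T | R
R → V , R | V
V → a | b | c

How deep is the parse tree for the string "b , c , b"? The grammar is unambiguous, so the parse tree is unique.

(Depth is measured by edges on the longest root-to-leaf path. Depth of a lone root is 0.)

5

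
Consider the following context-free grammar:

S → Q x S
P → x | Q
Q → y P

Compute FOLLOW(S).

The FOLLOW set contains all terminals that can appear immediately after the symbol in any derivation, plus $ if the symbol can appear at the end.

We compute FOLLOW(S) using the standard algorithm.
FOLLOW(S) starts with {$}.
FIRST(P) = {x, y}
FIRST(Q) = {y}
FIRST(S) = {y}
FOLLOW(P) = {x}
FOLLOW(Q) = {x}
FOLLOW(S) = {$}
Therefore, FOLLOW(S) = {$}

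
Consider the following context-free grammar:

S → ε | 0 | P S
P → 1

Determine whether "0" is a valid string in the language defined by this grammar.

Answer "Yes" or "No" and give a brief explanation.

Yes - a valid derivation exists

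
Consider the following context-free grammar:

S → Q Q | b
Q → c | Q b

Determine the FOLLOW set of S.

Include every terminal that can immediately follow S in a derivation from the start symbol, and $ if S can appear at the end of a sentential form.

We compute FOLLOW(S) using the standard algorithm.
FOLLOW(S) starts with {$}.
FIRST(Q) = {c}
FIRST(S) = {b, c}
FOLLOW(Q) = {$, b, c}
FOLLOW(S) = {$}
Therefore, FOLLOW(S) = {$}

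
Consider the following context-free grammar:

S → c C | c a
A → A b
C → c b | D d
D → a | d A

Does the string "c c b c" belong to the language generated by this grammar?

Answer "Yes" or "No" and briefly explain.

No - no valid derivation exists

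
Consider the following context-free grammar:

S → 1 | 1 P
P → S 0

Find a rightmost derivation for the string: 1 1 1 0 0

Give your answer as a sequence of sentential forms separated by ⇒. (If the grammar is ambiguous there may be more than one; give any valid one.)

S ⇒ 1 P ⇒ 1 S 0 ⇒ 1 1 P 0 ⇒ 1 1 S 0 0 ⇒ 1 1 1 0 0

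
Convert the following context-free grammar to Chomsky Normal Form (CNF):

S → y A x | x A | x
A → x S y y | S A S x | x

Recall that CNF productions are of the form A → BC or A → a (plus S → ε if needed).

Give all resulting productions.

TY → y; TX → x; S → x; A → x; S → TY X0; X0 → A TX; S → TX A; A → TX X1; X1 → S X2; X2 → TY TY; A → S X3; X3 → A X4; X4 → S TX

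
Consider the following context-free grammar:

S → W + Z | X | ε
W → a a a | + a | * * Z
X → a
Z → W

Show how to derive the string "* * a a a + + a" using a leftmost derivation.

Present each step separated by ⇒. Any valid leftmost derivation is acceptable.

S ⇒ W + Z ⇒ * * Z + Z ⇒ * * W + Z ⇒ * * a a a + Z ⇒ * * a a a + W ⇒ * * a a a + + a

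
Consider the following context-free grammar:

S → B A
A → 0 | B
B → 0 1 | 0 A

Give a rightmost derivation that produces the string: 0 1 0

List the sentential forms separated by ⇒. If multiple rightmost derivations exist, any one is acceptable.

S ⇒ B A ⇒ B 0 ⇒ 0 1 0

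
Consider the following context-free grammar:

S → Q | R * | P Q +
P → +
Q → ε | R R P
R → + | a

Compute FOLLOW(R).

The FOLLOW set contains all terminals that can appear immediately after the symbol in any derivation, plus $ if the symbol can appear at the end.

We compute FOLLOW(R) using the standard algorithm.
FOLLOW(S) starts with {$}.
FIRST(P) = {+}
FIRST(Q) = {+, a, ε}
FIRST(R) = {+, a}
FIRST(S) = {+, a, ε}
FOLLOW(P) = {$, +, a}
FOLLOW(Q) = {$, +}
FOLLOW(R) = {*, +, a}
FOLLOW(S) = {$}
Therefore, FOLLOW(R) = {*, +, a}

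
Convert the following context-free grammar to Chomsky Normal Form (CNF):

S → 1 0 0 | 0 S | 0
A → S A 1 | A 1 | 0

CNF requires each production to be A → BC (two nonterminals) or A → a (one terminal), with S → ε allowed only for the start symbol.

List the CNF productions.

T1 → 1; T0 → 0; S → 0; A → 0; S → T1 X0; X0 → T0 T0; S → T0 S; A → S X1; X1 → A T1; A → A T1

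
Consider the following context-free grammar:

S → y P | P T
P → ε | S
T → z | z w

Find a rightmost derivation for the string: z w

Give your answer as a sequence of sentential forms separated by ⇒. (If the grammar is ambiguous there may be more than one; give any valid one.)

S ⇒ P T ⇒ P z w ⇒ z w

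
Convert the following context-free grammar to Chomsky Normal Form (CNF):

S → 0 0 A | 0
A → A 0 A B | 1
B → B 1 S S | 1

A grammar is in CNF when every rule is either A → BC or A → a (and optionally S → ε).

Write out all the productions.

T0 → 0; S → 0; A → 1; T1 → 1; B → 1; S → T0 X0; X0 → T0 A; A → A X1; X1 → T0 X2; X2 → A B; B → B X3; X3 → T1 X4; X4 → S S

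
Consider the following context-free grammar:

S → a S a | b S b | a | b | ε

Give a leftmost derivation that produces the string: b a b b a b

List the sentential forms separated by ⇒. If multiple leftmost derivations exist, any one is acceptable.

S ⇒ b S b ⇒ b a S a b ⇒ b a b S b a b ⇒ b a b b a b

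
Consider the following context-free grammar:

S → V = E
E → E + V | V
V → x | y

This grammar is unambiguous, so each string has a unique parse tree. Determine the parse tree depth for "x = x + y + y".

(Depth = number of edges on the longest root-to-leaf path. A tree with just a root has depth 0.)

5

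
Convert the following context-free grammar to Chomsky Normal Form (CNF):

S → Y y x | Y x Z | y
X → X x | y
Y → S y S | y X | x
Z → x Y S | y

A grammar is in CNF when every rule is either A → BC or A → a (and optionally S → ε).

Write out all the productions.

TY → y; TX → x; S → y; X → y; Y → x; Z → y; S → Y X0; X0 → TY TX; S → Y X1; X1 → TX Z; X → X TX; Y → S X2; X2 → TY S; Y → TY X; Z → TX X3; X3 → Y S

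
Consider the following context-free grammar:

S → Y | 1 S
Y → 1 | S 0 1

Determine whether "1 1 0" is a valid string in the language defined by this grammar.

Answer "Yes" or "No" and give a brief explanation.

No - no valid derivation exists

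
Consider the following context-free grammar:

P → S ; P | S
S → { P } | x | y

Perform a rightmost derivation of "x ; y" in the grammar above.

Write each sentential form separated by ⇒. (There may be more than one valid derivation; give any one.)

P ⇒ S ; P ⇒ S ; S ⇒ S ; y ⇒ x ; y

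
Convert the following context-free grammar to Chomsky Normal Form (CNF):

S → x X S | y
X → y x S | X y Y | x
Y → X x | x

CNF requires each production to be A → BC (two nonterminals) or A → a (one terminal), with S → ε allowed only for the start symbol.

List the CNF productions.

TX → x; S → y; TY → y; X → x; Y → x; S → TX X0; X0 → X S; X → TY X1; X1 → TX S; X → X X2; X2 → TY Y; Y → X TX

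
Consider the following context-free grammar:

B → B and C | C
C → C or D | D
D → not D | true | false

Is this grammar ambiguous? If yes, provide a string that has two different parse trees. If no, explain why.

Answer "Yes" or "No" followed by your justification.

No - the grammar is unambiguous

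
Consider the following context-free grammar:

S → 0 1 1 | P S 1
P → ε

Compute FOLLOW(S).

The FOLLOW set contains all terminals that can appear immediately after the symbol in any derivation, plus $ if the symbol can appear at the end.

We compute FOLLOW(S) using the standard algorithm.
FOLLOW(S) starts with {$}.
FIRST(P) = {ε}
FIRST(S) = {0}
FOLLOW(P) = {0}
FOLLOW(S) = {$, 1}
Therefore, FOLLOW(S) = {$, 1}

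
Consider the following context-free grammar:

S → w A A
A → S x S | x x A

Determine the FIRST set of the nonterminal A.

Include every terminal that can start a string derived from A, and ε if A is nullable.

We compute FIRST(A) using the standard algorithm.
FIRST(A) = {w, x}
FIRST(S) = {w}
Therefore, FIRST(A) = {w, x}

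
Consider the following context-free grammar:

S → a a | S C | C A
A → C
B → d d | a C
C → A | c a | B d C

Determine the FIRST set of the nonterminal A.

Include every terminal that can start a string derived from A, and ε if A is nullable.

We compute FIRST(A) using the standard algorithm.
FIRST(A) = {a, c, d}
FIRST(B) = {a, d}
FIRST(C) = {a, c, d}
FIRST(S) = {a, c, d}
Therefore, FIRST(A) = {a, c, d}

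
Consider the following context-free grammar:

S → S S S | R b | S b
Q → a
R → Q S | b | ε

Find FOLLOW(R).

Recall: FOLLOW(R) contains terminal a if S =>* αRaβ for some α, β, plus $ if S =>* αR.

We compute FOLLOW(R) using the standard algorithm.
FOLLOW(S) starts with {$}.
FIRST(Q) = {a}
FIRST(R) = {a, b, ε}
FIRST(S) = {a, b}
FOLLOW(Q) = {a, b}
FOLLOW(R) = {b}
FOLLOW(S) = {$, a, b}
Therefore, FOLLOW(R) = {b}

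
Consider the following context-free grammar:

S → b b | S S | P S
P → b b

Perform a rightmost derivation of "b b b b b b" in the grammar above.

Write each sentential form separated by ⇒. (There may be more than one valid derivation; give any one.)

S ⇒ S S ⇒ S b b ⇒ S S b b ⇒ S b b b b ⇒ b b b b b b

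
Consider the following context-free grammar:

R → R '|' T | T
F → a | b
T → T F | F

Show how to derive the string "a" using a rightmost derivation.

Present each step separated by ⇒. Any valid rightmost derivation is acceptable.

R ⇒ T ⇒ F ⇒ a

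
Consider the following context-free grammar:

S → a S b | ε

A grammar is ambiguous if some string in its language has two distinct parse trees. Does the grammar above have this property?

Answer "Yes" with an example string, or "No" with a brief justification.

No - the grammar is unambiguous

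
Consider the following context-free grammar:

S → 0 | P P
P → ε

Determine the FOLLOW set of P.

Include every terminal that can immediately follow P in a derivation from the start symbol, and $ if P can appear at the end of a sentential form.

We compute FOLLOW(P) using the standard algorithm.
FOLLOW(S) starts with {$}.
FIRST(P) = {ε}
FIRST(S) = {0, ε}
FOLLOW(P) = {$}
FOLLOW(S) = {$}
Therefore, FOLLOW(P) = {$}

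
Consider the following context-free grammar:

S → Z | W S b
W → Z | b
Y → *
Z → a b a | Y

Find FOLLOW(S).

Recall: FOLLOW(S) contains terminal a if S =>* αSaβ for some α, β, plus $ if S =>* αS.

We compute FOLLOW(S) using the standard algorithm.
FOLLOW(S) starts with {$}.
FIRST(S) = {*, a, b}
FIRST(W) = {*, a, b}
FIRST(Y) = {*}
FIRST(Z) = {*, a}
FOLLOW(S) = {$, b}
FOLLOW(W) = {*, a, b}
FOLLOW(Y) = {$, *, a, b}
FOLLOW(Z) = {$, *, a, b}
Therefore, FOLLOW(S) = {$, b}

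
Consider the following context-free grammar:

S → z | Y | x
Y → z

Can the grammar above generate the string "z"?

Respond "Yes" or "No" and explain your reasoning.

Yes - a valid derivation exists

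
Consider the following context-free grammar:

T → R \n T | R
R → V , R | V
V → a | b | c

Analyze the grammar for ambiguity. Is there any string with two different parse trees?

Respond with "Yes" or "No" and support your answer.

No - the grammar is unambiguous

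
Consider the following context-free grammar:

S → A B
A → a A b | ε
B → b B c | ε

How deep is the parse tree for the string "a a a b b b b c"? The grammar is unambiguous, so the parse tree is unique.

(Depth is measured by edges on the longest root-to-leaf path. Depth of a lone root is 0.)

5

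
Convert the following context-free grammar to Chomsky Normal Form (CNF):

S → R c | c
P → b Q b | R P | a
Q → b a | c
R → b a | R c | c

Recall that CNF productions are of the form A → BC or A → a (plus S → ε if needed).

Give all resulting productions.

TC → c; S → c; TB → b; P → a; TA → a; Q → c; R → c; S → R TC; P → TB X0; X0 → Q TB; P → R P; Q → TB TA; R → TB TA; R → R TC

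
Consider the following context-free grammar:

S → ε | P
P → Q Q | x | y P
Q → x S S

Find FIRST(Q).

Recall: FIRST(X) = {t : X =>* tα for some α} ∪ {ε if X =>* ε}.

We compute FIRST(Q) using the standard algorithm.
FIRST(P) = {x, y}
FIRST(Q) = {x}
FIRST(S) = {x, y, ε}
Therefore, FIRST(Q) = {x}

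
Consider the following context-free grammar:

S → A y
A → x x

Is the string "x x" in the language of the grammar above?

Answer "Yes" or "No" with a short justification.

No - no valid derivation exists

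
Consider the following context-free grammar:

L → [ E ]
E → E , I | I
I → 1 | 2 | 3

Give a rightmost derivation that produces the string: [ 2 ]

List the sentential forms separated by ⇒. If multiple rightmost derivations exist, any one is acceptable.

L ⇒ [ E ] ⇒ [ I ] ⇒ [ 2 ]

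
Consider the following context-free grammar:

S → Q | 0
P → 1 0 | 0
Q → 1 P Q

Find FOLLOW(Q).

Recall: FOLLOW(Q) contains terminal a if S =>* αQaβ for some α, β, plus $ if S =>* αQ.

We compute FOLLOW(Q) using the standard algorithm.
FOLLOW(S) starts with {$}.
FIRST(P) = {0, 1}
FIRST(Q) = {1}
FIRST(S) = {0, 1}
FOLLOW(P) = {1}
FOLLOW(Q) = {$}
FOLLOW(S) = {$}
Therefore, FOLLOW(Q) = {$}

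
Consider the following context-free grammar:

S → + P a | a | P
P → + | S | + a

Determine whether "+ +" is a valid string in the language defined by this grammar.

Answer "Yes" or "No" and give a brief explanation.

No - no valid derivation exists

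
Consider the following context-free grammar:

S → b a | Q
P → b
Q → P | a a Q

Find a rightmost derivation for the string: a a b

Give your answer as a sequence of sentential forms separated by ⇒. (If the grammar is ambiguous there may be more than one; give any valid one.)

S ⇒ Q ⇒ a a Q ⇒ a a P ⇒ a a b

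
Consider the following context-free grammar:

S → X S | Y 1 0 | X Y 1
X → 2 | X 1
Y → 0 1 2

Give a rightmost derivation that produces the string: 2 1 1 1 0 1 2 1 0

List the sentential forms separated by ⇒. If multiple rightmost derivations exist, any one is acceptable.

S ⇒ X S ⇒ X Y 1 0 ⇒ X 0 1 2 1 0 ⇒ X 1 0 1 2 1 0 ⇒ X 1 1 0 1 2 1 0 ⇒ X 1 1 1 0 1 2 1 0 ⇒ 2 1 1 1 0 1 2 1 0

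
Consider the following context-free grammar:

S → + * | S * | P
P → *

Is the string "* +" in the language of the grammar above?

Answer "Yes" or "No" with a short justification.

No - no valid derivation exists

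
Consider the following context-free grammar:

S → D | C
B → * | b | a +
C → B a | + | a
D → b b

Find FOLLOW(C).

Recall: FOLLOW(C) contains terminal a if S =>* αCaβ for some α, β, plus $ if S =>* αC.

We compute FOLLOW(C) using the standard algorithm.
FOLLOW(S) starts with {$}.
FIRST(B) = {*, a, b}
FIRST(C) = {*, +, a, b}
FIRST(D) = {b}
FIRST(S) = {*, +, a, b}
FOLLOW(B) = {a}
FOLLOW(C) = {$}
FOLLOW(D) = {$}
FOLLOW(S) = {$}
Therefore, FOLLOW(C) = {$}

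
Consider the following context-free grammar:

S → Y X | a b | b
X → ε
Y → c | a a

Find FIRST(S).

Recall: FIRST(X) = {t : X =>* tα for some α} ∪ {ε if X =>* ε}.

We compute FIRST(S) using the standard algorithm.
FIRST(S) = {a, b, c}
FIRST(X) = {ε}
FIRST(Y) = {a, c}
Therefore, FIRST(S) = {a, b, c}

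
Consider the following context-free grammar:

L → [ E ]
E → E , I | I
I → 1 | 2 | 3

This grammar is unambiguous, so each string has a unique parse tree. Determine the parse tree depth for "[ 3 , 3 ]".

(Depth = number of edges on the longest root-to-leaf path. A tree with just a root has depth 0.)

4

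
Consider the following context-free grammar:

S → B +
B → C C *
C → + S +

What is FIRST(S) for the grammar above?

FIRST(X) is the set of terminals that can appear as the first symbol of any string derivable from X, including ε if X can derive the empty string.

We compute FIRST(S) using the standard algorithm.
FIRST(B) = {+}
FIRST(C) = {+}
FIRST(S) = {+}
Therefore, FIRST(S) = {+}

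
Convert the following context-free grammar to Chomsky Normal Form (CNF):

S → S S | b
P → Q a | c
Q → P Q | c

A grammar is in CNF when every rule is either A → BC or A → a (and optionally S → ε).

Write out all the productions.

S → b; TA → a; P → c; Q → c; S → S S; P → Q TA; Q → P Q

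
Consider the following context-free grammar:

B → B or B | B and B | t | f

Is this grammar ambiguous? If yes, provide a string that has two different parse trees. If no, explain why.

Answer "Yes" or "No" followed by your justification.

Yes - the string 't and f and t and t and t' has two distinct leftmost derivations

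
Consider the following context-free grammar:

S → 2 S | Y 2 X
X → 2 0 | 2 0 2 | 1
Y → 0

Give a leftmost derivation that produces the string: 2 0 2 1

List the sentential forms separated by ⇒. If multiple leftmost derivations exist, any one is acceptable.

S ⇒ 2 S ⇒ 2 Y 2 X ⇒ 2 0 2 X ⇒ 2 0 2 1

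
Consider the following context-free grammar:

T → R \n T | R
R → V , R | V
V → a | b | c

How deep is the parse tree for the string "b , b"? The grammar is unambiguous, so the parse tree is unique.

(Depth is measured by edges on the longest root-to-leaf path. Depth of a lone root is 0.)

4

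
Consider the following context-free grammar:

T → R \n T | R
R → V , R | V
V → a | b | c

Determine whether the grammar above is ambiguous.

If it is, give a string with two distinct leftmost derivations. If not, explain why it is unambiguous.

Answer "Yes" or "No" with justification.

No - the grammar is unambiguous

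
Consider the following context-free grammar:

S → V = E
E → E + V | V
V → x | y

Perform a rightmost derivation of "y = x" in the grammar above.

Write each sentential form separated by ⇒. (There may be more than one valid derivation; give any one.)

S ⇒ V = E ⇒ V = V ⇒ V = x ⇒ y = x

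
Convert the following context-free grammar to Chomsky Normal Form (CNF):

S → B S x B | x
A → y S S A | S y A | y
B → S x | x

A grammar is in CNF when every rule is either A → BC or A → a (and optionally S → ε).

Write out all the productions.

TX → x; S → x; TY → y; A → y; B → x; S → B X0; X0 → S X1; X1 → TX B; A → TY X2; X2 → S X3; X3 → S A; A → S X4; X4 → TY A; B → S TX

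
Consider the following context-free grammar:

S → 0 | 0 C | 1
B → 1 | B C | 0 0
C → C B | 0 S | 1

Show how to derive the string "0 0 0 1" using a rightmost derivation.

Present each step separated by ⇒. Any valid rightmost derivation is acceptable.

S ⇒ 0 C ⇒ 0 0 S ⇒ 0 0 0 C ⇒ 0 0 0 1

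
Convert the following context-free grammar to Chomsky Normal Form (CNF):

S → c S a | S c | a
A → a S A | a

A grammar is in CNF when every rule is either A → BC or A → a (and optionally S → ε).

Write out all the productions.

TC → c; TA → a; S → a; A → a; S → TC X0; X0 → S TA; S → S TC; A → TA X1; X1 → S A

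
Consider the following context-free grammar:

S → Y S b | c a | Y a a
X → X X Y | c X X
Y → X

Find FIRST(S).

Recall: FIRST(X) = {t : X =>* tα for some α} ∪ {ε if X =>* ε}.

We compute FIRST(S) using the standard algorithm.
FIRST(S) = {c}
FIRST(X) = {c}
FIRST(Y) = {c}
Therefore, FIRST(S) = {c}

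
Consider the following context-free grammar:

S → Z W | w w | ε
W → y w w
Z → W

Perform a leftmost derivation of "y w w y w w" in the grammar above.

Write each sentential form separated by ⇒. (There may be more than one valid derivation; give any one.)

S ⇒ Z W ⇒ W W ⇒ y w w W ⇒ y w w y w w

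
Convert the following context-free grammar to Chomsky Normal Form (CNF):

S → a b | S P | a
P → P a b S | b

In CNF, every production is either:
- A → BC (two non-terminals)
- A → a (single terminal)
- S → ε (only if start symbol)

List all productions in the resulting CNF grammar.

TA → a; TB → b; S → a; P → b; S → TA TB; S → S P; P → P X0; X0 → TA X1; X1 → TB S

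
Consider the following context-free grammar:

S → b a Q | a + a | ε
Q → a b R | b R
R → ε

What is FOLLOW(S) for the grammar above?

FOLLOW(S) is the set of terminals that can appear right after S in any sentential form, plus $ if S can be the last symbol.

We compute FOLLOW(S) using the standard algorithm.
FOLLOW(S) starts with {$}.
FIRST(Q) = {a, b}
FIRST(R) = {ε}
FIRST(S) = {a, b, ε}
FOLLOW(Q) = {$}
FOLLOW(R) = {$}
FOLLOW(S) = {$}
Therefore, FOLLOW(S) = {$}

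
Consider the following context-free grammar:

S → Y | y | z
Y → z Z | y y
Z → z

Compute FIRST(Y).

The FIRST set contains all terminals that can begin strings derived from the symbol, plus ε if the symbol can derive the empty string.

We compute FIRST(Y) using the standard algorithm.
FIRST(S) = {y, z}
FIRST(Y) = {y, z}
FIRST(Z) = {z}
Therefore, FIRST(Y) = {y, z}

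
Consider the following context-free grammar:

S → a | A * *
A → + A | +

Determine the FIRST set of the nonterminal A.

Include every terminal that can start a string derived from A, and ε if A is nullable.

We compute FIRST(A) using the standard algorithm.
FIRST(A) = {+}
FIRST(S) = {+, a}
Therefore, FIRST(A) = {+}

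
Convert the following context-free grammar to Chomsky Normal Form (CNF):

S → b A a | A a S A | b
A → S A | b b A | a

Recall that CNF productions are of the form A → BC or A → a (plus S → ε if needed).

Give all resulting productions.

TB → b; TA → a; S → b; A → a; S → TB X0; X0 → A TA; S → A X1; X1 → TA X2; X2 → S A; A → S A; A → TB X3; X3 → TB A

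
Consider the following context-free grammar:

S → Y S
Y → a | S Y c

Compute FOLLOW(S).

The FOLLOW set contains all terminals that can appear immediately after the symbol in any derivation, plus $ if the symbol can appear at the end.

We compute FOLLOW(S) using the standard algorithm.
FOLLOW(S) starts with {$}.
FIRST(S) = {a}
FIRST(Y) = {a}
FOLLOW(S) = {$, a}
FOLLOW(Y) = {a, c}
Therefore, FOLLOW(S) = {$, a}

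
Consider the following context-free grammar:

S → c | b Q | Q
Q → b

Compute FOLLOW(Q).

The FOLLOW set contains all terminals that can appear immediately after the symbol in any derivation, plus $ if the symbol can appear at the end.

We compute FOLLOW(Q) using the standard algorithm.
FOLLOW(S) starts with {$}.
FIRST(Q) = {b}
FIRST(S) = {b, c}
FOLLOW(Q) = {$}
FOLLOW(S) = {$}
Therefore, FOLLOW(Q) = {$}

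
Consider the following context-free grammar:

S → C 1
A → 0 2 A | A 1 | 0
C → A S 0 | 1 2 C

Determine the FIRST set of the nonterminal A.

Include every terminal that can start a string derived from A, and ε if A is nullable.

We compute FIRST(A) using the standard algorithm.
FIRST(A) = {0}
FIRST(C) = {0, 1}
FIRST(S) = {0, 1}
Therefore, FIRST(A) = {0}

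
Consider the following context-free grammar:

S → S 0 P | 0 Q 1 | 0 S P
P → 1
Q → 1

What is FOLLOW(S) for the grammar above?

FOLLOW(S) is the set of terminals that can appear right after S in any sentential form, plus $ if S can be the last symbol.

We compute FOLLOW(S) using the standard algorithm.
FOLLOW(S) starts with {$}.
FIRST(P) = {1}
FIRST(Q) = {1}
FIRST(S) = {0}
FOLLOW(P) = {$, 0, 1}
FOLLOW(Q) = {1}
FOLLOW(S) = {$, 0, 1}
Therefore, FOLLOW(S) = {$, 0, 1}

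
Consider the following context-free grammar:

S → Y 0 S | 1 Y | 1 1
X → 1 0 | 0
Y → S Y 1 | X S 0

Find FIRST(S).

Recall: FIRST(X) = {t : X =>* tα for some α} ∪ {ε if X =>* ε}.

We compute FIRST(S) using the standard algorithm.
FIRST(S) = {0, 1}
FIRST(X) = {0, 1}
FIRST(Y) = {0, 1}
Therefore, FIRST(S) = {0, 1}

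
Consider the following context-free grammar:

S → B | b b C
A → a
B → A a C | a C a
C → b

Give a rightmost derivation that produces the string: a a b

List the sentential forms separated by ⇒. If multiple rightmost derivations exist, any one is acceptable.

S ⇒ B ⇒ A a C ⇒ A a b ⇒ a a b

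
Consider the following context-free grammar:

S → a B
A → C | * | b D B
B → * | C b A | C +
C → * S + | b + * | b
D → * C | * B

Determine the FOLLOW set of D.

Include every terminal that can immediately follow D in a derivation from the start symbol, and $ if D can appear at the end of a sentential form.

We compute FOLLOW(D) using the standard algorithm.
FOLLOW(S) starts with {$}.
FIRST(A) = {*, b}
FIRST(B) = {*, b}
FIRST(C) = {*, b}
FIRST(D) = {*}
FIRST(S) = {a}
FOLLOW(A) = {$, *, +, b}
FOLLOW(B) = {$, *, +, b}
FOLLOW(C) = {$, *, +, b}
FOLLOW(D) = {*, b}
FOLLOW(S) = {$, +}
Therefore, FOLLOW(D) = {*, b}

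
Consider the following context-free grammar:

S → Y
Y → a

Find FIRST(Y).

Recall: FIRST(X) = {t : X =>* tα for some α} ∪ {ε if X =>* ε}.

We compute FIRST(Y) using the standard algorithm.
FIRST(S) = {a}
FIRST(Y) = {a}
Therefore, FIRST(Y) = {a}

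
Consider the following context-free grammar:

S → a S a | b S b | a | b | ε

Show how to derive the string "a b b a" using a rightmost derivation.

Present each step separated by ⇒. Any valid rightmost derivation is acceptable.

S ⇒ a S a ⇒ a b S b a ⇒ a b b a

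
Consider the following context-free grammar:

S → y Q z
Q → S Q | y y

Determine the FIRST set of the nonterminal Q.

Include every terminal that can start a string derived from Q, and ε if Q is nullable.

We compute FIRST(Q) using the standard algorithm.
FIRST(Q) = {y}
FIRST(S) = {y}
Therefore, FIRST(Q) = {y}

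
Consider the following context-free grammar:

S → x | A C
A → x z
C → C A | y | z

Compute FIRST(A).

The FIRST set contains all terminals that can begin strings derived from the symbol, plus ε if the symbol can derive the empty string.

We compute FIRST(A) using the standard algorithm.
FIRST(A) = {x}
FIRST(C) = {y, z}
FIRST(S) = {x}
Therefore, FIRST(A) = {x}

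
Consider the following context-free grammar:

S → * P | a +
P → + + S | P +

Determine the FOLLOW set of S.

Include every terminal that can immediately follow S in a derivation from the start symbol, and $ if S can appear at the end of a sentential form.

We compute FOLLOW(S) using the standard algorithm.
FOLLOW(S) starts with {$}.
FIRST(P) = {+}
FIRST(S) = {*, a}
FOLLOW(P) = {$, +}
FOLLOW(S) = {$, +}
Therefore, FOLLOW(S) = {$, +}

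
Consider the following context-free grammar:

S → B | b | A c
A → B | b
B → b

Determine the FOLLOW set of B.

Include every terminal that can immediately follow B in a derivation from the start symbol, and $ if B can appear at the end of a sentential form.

We compute FOLLOW(B) using the standard algorithm.
FOLLOW(S) starts with {$}.
FIRST(A) = {b}
FIRST(B) = {b}
FIRST(S) = {b}
FOLLOW(A) = {c}
FOLLOW(B) = {$, c}
FOLLOW(S) = {$}
Therefore, FOLLOW(B) = {$, c}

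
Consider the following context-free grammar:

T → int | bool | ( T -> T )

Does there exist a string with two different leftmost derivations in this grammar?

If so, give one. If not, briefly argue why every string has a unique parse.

No - every string in the language has a unique leftmost derivation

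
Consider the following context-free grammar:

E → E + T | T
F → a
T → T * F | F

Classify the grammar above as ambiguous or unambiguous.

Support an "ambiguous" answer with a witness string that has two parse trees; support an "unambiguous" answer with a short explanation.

Unambiguous - every string in the language has a unique parse tree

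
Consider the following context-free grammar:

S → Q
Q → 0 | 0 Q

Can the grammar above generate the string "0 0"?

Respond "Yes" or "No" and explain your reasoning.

Yes - a valid derivation exists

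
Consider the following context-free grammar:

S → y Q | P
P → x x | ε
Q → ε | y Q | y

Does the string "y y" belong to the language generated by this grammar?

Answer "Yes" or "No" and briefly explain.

Yes - a valid derivation exists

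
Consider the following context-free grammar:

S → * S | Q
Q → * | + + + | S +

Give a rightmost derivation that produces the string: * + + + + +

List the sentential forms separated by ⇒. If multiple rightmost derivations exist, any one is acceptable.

S ⇒ * S ⇒ * Q ⇒ * S + ⇒ * Q + ⇒ * S + + ⇒ * Q + + ⇒ * + + + + +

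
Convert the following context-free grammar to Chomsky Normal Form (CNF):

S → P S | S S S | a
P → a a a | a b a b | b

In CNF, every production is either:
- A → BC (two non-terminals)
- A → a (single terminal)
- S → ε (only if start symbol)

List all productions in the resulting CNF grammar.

S → a; TA → a; TB → b; P → b; S → P S; S → S X0; X0 → S S; P → TA X1; X1 → TA TA; P → TA X2; X2 → TB X3; X3 → TA TB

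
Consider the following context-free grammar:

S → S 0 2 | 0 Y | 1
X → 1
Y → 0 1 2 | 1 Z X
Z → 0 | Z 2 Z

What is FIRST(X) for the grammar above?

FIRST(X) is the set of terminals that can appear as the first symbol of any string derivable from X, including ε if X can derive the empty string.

We compute FIRST(X) using the standard algorithm.
FIRST(S) = {0, 1}
FIRST(X) = {1}
FIRST(Y) = {0, 1}
FIRST(Z) = {0}
Therefore, FIRST(X) = {1}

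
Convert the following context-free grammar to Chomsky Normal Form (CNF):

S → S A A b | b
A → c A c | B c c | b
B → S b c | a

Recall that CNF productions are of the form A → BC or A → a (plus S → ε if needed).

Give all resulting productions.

TB → b; S → b; TC → c; A → b; B → a; S → S X0; X0 → A X1; X1 → A TB; A → TC X2; X2 → A TC; A → B X3; X3 → TC TC; B → S X4; X4 → TB TC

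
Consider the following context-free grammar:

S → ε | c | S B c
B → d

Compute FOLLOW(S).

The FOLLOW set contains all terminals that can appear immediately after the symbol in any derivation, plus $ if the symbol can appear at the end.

We compute FOLLOW(S) using the standard algorithm.
FOLLOW(S) starts with {$}.
FIRST(B) = {d}
FIRST(S) = {c, d, ε}
FOLLOW(B) = {c}
FOLLOW(S) = {$, d}
Therefore, FOLLOW(S) = {$, d}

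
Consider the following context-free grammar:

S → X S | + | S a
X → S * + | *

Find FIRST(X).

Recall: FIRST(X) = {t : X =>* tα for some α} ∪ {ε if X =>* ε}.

We compute FIRST(X) using the standard algorithm.
FIRST(S) = {*, +}
FIRST(X) = {*, +}
Therefore, FIRST(X) = {*, +}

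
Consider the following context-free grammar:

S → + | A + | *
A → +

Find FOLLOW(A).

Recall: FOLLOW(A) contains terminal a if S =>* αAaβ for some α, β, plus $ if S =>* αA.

We compute FOLLOW(A) using the standard algorithm.
FOLLOW(S) starts with {$}.
FIRST(A) = {+}
FIRST(S) = {*, +}
FOLLOW(A) = {+}
FOLLOW(S) = {$}
Therefore, FOLLOW(A) = {+}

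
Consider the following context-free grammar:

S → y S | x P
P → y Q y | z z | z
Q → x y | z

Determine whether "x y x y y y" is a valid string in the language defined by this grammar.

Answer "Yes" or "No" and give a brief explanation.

No - no valid derivation exists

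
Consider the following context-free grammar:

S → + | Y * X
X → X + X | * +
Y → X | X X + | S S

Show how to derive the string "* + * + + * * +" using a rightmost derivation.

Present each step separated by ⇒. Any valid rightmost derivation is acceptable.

S ⇒ Y * X ⇒ Y * * + ⇒ X X + * * + ⇒ X * + + * * + ⇒ * + * + + * * +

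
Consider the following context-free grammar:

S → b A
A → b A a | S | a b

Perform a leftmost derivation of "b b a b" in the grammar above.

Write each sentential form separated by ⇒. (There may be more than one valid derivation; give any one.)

S ⇒ b A ⇒ b S ⇒ b b A ⇒ b b a b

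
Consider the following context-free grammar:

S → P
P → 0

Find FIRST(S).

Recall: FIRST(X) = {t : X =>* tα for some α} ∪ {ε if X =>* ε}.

We compute FIRST(S) using the standard algorithm.
FIRST(P) = {0}
FIRST(S) = {0}
Therefore, FIRST(S) = {0}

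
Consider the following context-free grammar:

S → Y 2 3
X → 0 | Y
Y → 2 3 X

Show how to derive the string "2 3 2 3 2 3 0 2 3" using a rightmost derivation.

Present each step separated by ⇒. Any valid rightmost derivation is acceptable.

S ⇒ Y 2 3 ⇒ 2 3 X 2 3 ⇒ 2 3 Y 2 3 ⇒ 2 3 2 3 X 2 3 ⇒ 2 3 2 3 Y 2 3 ⇒ 2 3 2 3 2 3 X 2 3 ⇒ 2 3 2 3 2 3 0 2 3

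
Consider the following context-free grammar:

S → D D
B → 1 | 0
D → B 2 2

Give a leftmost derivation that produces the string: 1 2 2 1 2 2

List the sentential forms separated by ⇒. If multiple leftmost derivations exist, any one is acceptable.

S ⇒ D D ⇒ B 2 2 D ⇒ 1 2 2 D ⇒ 1 2 2 B 2 2 ⇒ 1 2 2 1 2 2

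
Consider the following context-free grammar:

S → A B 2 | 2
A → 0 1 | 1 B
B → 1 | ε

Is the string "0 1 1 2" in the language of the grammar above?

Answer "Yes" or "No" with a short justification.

Yes - a valid derivation exists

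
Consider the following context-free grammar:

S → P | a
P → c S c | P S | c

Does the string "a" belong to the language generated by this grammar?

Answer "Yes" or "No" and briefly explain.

Yes - a valid derivation exists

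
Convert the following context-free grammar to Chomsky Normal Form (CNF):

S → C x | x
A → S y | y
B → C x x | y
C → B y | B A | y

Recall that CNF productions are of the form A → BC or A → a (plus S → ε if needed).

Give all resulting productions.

TX → x; S → x; TY → y; A → y; B → y; C → y; S → C TX; A → S TY; B → C X0; X0 → TX TX; C → B TY; C → B A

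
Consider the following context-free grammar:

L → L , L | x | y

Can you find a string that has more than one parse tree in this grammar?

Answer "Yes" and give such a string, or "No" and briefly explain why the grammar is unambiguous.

Yes - the string 'x , y , x , x , y' has two distinct parse trees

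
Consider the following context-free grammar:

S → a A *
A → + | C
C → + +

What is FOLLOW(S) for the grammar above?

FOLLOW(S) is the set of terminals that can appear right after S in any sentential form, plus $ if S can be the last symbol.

We compute FOLLOW(S) using the standard algorithm.
FOLLOW(S) starts with {$}.
FIRST(A) = {+}
FIRST(C) = {+}
FIRST(S) = {a}
FOLLOW(A) = {*}
FOLLOW(C) = {*}
FOLLOW(S) = {$}
Therefore, FOLLOW(S) = {$}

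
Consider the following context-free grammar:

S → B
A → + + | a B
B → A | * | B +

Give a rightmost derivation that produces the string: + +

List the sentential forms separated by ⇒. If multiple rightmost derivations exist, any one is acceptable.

S ⇒ B ⇒ A ⇒ + +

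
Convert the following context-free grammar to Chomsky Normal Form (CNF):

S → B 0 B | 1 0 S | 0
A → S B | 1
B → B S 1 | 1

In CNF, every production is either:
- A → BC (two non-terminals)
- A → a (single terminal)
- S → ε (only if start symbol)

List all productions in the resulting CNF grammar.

T0 → 0; T1 → 1; S → 0; A → 1; B → 1; S → B X0; X0 → T0 B; S → T1 X1; X1 → T0 S; A → S B; B → B X2; X2 → S T1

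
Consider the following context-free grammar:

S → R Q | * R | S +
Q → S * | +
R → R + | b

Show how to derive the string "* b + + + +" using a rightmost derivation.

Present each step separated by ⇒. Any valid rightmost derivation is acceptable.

S ⇒ * R ⇒ * R + ⇒ * R + + ⇒ * R + + + ⇒ * R + + + + ⇒ * b + + + +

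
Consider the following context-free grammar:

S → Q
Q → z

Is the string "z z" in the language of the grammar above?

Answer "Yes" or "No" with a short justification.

No - no valid derivation exists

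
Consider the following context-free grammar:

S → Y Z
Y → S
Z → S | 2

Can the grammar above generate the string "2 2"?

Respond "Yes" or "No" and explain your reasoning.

No - no valid derivation exists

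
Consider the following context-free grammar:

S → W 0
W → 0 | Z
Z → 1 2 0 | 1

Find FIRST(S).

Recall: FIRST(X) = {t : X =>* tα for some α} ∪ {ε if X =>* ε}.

We compute FIRST(S) using the standard algorithm.
FIRST(S) = {0, 1}
FIRST(W) = {0, 1}
FIRST(Z) = {1}
Therefore, FIRST(S) = {0, 1}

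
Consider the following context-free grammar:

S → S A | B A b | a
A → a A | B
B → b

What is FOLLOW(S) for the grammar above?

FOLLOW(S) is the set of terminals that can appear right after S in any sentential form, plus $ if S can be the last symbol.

We compute FOLLOW(S) using the standard algorithm.
FOLLOW(S) starts with {$}.
FIRST(A) = {a, b}
FIRST(B) = {b}
FIRST(S) = {a, b}
FOLLOW(A) = {$, a, b}
FOLLOW(B) = {$, a, b}
FOLLOW(S) = {$, a, b}
Therefore, FOLLOW(S) = {$, a, b}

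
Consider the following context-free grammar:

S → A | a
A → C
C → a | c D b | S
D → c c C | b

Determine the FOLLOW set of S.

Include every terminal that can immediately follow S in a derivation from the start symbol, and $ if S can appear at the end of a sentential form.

We compute FOLLOW(S) using the standard algorithm.
FOLLOW(S) starts with {$}.
FIRST(A) = {a, c}
FIRST(C) = {a, c}
FIRST(D) = {b, c}
FIRST(S) = {a, c}
FOLLOW(A) = {$, b}
FOLLOW(C) = {$, b}
FOLLOW(D) = {b}
FOLLOW(S) = {$, b}
Therefore, FOLLOW(S) = {$, b}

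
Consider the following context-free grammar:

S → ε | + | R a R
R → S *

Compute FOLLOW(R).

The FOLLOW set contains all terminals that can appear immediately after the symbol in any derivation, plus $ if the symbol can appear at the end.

We compute FOLLOW(R) using the standard algorithm.
FOLLOW(S) starts with {$}.
FIRST(R) = {*, +}
FIRST(S) = {*, +, ε}
FOLLOW(R) = {$, *, a}
FOLLOW(S) = {$, *}
Therefore, FOLLOW(R) = {$, *, a}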